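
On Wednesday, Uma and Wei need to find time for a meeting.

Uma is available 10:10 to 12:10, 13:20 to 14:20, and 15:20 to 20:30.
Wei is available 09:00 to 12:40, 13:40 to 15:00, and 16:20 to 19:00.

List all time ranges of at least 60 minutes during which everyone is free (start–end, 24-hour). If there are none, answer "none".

10:10–12:10, 16:20–19:00

Uma ∩ Wei: 10:10–12:10, 13:40–14:20, 16:20–19:00.
Windows ≥ 60 min: 10:10–12:10, 16:20–19:00.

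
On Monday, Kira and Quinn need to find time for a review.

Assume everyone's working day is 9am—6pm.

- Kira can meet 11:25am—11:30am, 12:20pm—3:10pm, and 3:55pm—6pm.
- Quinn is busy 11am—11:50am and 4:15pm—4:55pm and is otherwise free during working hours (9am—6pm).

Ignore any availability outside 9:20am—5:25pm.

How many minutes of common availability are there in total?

220 minutes

Quinn free within 09:00–18:00: 09:00–11:00, 11:50–16:15, 16:55–18:00.
Kira ∩ Quinn: 12:20–15:10, 15:55–16:15, 16:55–18:00.
Restricted to 09:20–17:25: 12:20–15:10, 15:55–16:15, 16:55–17:25.
Total common minutes: 170 + 20 + 30 = 220.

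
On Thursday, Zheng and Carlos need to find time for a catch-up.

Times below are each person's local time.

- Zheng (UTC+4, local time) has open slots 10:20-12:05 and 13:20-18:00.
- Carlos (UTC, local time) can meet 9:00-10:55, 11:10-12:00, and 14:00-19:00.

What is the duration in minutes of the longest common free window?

Zheng → UTC: 06:20–08:05, 09:20–14:00.
Carlos → UTC: 09:00–10:55, 11:10–12:00, 14:00–19:00.
Zheng ∩ Carlos: 09:20–10:55, 11:10–12:00.
Common window lengths: 95, 50 min; longest is 95.

95 minutes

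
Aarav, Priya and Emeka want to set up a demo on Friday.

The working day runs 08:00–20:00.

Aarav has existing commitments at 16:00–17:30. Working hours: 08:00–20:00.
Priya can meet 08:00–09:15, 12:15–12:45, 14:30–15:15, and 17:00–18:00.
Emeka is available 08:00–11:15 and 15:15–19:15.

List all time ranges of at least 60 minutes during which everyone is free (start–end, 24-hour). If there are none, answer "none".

Aarav free within 08:00–20:00: 08:00–16:00, 17:30–20:00.
Aarav ∩ Priya: 08:00–09:15, 12:15–12:45, 14:30–15:15, 17:30–18:00.
Aarav ∩ Priya ∩ Emeka: 08:00–09:15, 17:30–18:00.
Windows ≥ 60 min: 08:00–09:15.

08:00–09:15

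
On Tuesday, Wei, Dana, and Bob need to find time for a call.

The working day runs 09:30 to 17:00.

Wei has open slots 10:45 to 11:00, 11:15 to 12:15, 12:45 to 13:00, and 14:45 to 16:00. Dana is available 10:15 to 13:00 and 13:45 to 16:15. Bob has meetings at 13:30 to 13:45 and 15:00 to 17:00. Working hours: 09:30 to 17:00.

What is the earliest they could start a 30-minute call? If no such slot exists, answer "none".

Bob free within 09:30–17:00: 09:30–13:30, 13:45–15:00.
Wei ∩ Dana: 10:45–11:00, 11:15–12:15, 12:45–13:00, 14:45–16:00.
Wei ∩ Dana ∩ Bob: 10:45–11:00, 11:15–12:15, 12:45–13:00, 14:45–15:00.
Windows ≥ 30 min: 11:15–12:15.
Earliest such window starts at 11:15.

11:15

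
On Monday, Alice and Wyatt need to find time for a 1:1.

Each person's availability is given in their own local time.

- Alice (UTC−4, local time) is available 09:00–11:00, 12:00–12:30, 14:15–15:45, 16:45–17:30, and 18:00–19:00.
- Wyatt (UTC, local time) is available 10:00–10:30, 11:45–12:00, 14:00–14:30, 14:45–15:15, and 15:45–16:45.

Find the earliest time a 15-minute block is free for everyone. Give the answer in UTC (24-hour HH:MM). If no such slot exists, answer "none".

Alice → UTC: 13:00–15:00, 16:00–16:30, 18:15–19:45, 20:45–21:30, 22:00–23:00.
Wyatt → UTC: 10:00–10:30, 11:45–12:00, 14:00–14:30, 14:45–15:15, 15:45–16:45.
Alice ∩ Wyatt: 14:00–14:30, 14:45–15:00, 16:00–16:30.
Windows ≥ 15 min: 14:00–14:30, 14:45–15:00, 16:00–16:30.
Earliest such window starts at 14:00.

14:00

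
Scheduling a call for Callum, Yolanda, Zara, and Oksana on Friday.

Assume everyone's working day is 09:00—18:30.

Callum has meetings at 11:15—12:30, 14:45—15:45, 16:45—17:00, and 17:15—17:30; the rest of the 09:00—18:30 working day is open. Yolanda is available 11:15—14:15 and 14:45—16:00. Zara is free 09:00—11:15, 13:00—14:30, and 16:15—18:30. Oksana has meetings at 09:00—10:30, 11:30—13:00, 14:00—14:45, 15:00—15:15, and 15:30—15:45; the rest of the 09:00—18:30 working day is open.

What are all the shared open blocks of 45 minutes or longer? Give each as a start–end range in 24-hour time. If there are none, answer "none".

13:00–14:00

Callum free within 09:00–18:30: 09:00–11:15, 12:30–14:45, 15:45–16:45, 17:00–17:15, 17:30–18:30.
Oksana free within 09:00–18:30: 10:30–11:30, 13:00–14:00, 14:45–15:00, 15:15–15:30, 15:45–18:30.
Callum ∩ Yolanda: 12:30–14:15, 15:45–16:00.
Callum ∩ Yolanda ∩ Zara: 13:00–14:15.
Callum ∩ Yolanda ∩ Zara ∩ Oksana: 13:00–14:00.
Windows ≥ 45 min: 13:00–14:00.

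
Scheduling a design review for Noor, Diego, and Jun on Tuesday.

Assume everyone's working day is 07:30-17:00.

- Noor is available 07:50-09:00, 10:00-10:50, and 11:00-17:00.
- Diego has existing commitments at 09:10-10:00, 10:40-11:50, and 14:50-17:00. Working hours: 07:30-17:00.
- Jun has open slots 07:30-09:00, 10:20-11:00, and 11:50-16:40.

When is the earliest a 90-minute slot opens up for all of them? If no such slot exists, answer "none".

11:50

Diego free within 07:30–17:00: 07:30–09:10, 10:00–10:40, 11:50–14:50.
Noor ∩ Diego: 07:50–09:00, 10:00–10:40, 11:50–14:50.
Noor ∩ Diego ∩ Jun: 07:50–09:00, 10:20–10:40, 11:50–14:50.
Windows ≥ 90 min: 11:50–14:50.
Earliest such window starts at 11:50.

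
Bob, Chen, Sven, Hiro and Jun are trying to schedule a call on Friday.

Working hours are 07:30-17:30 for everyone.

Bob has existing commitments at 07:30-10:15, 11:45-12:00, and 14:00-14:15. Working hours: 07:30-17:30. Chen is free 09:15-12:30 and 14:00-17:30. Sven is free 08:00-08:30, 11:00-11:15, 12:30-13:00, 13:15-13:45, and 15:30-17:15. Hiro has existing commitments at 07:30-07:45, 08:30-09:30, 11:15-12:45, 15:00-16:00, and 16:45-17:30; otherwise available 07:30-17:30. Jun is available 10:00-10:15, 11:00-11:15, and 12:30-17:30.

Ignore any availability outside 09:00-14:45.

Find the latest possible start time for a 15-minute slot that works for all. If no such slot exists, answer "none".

11:00

Bob free within 07:30–17:30: 10:15–11:45, 12:00–14:00, 14:15–17:30.
Hiro free within 07:30–17:30: 07:45–08:30, 09:30–11:15, 12:45–15:00, 16:00–16:45.
Bob ∩ Chen: 10:15–11:45, 12:00–12:30, 14:15–17:30.
Bob ∩ Chen ∩ Sven: 11:00–11:15, 15:30–17:15.
Bob ∩ Chen ∩ Sven ∩ Hiro: 11:00–11:15, 16:00–16:45.
Bob ∩ Chen ∩ Sven ∩ Hiro ∩ Jun: 11:00–11:15, 16:00–16:45.
Restricted to 09:00–14:45: 11:00–11:15.
Windows ≥ 15 min: 11:00–11:15.
Latest start in the last window 11:00–11:15 is 11:15 − 15 min = 11:00.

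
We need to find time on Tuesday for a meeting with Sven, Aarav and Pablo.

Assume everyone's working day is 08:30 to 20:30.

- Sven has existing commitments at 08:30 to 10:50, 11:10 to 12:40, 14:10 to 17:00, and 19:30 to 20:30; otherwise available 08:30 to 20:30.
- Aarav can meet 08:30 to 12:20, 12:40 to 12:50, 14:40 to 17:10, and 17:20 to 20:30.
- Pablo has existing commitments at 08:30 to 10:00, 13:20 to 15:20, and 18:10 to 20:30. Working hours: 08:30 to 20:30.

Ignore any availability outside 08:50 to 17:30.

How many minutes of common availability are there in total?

50 minutes

Sven free within 08:30–20:30: 10:50–11:10, 12:40–14:10, 17:00–19:30.
Pablo free within 08:30–20:30: 10:00–13:20, 15:20–18:10.
Sven ∩ Aarav: 10:50–11:10, 12:40–12:50, 17:00–17:10, 17:20–19:30.
Sven ∩ Aarav ∩ Pablo: 10:50–11:10, 12:40–12:50, 17:00–17:10, 17:20–18:10.
Restricted to 08:50–17:30: 10:50–11:10, 12:40–12:50, 17:00–17:10, 17:20–17:30.
Total common minutes: 20 + 10 + 10 + 10 = 50.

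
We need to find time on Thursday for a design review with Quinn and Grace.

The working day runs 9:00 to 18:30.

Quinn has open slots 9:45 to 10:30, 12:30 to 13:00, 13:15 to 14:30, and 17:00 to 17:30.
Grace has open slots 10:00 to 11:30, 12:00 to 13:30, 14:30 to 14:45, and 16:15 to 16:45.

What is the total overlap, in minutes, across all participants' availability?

75 minutes

Quinn ∩ Grace: 10:00–10:30, 12:30–13:00, 13:15–13:30.
Total common minutes: 30 + 30 + 15 = 75.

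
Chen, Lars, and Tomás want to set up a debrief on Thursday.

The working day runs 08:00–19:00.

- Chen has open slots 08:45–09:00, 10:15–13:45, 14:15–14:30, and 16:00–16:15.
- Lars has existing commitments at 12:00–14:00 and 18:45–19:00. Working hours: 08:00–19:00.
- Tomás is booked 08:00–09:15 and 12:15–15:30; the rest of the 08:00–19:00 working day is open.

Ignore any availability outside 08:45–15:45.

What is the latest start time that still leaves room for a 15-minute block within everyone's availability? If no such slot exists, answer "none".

11:45

Lars free within 08:00–19:00: 08:00–12:00, 14:00–18:45.
Tomás free within 08:00–19:00: 09:15–12:15, 15:30–19:00.
Chen ∩ Lars: 08:45–09:00, 10:15–12:00, 14:15–14:30, 16:00–16:15.
Chen ∩ Lars ∩ Tomás: 10:15–12:00, 16:00–16:15.
Restricted to 08:45–15:45: 10:15–12:00.
Windows ≥ 15 min: 10:15–12:00.
Latest start in the last window 10:15–12:00 is 12:00 − 15 min = 11:45.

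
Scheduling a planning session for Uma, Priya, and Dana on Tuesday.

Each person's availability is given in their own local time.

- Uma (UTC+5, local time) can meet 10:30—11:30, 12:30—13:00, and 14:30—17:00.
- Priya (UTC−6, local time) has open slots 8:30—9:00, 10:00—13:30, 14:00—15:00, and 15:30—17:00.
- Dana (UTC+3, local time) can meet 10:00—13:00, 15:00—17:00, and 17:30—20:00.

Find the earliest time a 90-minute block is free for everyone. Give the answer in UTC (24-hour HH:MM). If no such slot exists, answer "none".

Uma → UTC: 05:30–06:30, 07:30–08:00, 09:30–12:00.
Priya → UTC: 14:30–15:00, 16:00–19:30, 20:00–21:00, 21:30–23:00.
Dana → UTC: 07:00–10:00, 12:00–14:00, 14:30–17:00.
Uma ∩ Priya: (none).
Uma ∩ Priya ∩ Dana: (none).
Windows ≥ 90 min: (none).

none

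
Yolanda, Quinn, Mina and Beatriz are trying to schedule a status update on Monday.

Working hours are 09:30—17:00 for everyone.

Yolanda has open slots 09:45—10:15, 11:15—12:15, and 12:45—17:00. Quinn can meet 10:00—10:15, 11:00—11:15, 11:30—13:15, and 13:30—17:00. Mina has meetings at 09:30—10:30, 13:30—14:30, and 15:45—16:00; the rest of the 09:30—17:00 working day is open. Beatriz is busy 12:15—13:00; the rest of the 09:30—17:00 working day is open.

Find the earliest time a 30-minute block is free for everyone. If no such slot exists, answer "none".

Mina free within 09:30–17:00: 10:30–13:30, 14:30–15:45, 16:00–17:00.
Beatriz free within 09:30–17:00: 09:30–12:15, 13:00–17:00.
Yolanda ∩ Quinn: 10:00–10:15, 11:30–12:15, 12:45–13:15, 13:30–17:00.
Yolanda ∩ Quinn ∩ Mina: 11:30–12:15, 12:45–13:15, 14:30–15:45, 16:00–17:00.
Yolanda ∩ Quinn ∩ Mina ∩ Beatriz: 11:30–12:15, 13:00–13:15, 14:30–15:45, 16:00–17:00.
Windows ≥ 30 min: 11:30–12:15, 14:30–15:45, 16:00–17:00.
Earliest such window starts at 11:30.

11:30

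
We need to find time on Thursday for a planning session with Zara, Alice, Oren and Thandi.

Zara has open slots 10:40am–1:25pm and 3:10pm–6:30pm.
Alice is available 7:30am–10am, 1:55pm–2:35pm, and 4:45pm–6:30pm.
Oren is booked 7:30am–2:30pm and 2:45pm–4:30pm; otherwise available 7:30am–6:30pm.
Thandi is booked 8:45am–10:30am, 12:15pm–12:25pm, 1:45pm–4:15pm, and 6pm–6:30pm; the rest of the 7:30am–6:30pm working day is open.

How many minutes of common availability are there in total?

Oren free within 07:30–18:30: 14:30–14:45, 16:30–18:30.
Thandi free within 07:30–18:30: 07:30–08:45, 10:30–12:15, 12:25–13:45, 16:15–18:00.
Zara ∩ Alice: 16:45–18:30.
Zara ∩ Alice ∩ Oren: 16:45–18:30.
Zara ∩ Alice ∩ Oren ∩ Thandi: 16:45–18:00.
Total common minutes: 75.

75 minutes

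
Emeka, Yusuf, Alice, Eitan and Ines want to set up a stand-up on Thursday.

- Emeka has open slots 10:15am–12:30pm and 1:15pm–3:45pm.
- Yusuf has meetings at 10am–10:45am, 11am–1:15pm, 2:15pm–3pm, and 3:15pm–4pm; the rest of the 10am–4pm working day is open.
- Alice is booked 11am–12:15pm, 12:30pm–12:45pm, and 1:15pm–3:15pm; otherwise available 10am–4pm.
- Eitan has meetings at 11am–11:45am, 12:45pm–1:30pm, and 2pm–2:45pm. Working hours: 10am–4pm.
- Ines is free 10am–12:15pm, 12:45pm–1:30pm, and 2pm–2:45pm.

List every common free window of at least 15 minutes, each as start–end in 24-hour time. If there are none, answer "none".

Yusuf free within 10:00–16:00: 10:45–11:00, 13:15–14:15, 15:00–15:15.
Alice free within 10:00–16:00: 10:00–11:00, 12:15–12:30, 12:45–13:15, 15:15–16:00.
Eitan free within 10:00–16:00: 10:00–11:00, 11:45–12:45, 13:30–14:00, 14:45–16:00.
Emeka ∩ Yusuf: 10:45–11:00, 13:15–14:15, 15:00–15:15.
Emeka ∩ Yusuf ∩ Alice: 10:45–11:00.
Emeka ∩ Yusuf ∩ Alice ∩ Eitan: 10:45–11:00.
Emeka ∩ Yusuf ∩ Alice ∩ Eitan ∩ Ines: 10:45–11:00.
Windows ≥ 15 min: 10:45–11:00.

10:45–11:00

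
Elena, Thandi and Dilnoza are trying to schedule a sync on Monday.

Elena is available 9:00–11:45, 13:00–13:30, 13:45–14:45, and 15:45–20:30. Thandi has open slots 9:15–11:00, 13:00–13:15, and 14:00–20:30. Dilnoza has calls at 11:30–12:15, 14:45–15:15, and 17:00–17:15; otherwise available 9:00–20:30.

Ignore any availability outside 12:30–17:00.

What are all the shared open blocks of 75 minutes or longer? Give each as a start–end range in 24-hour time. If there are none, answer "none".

15:45–17:00

Dilnoza free within 09:00–20:30: 09:00–11:30, 12:15–14:45, 15:15–17:00, 17:15–20:30.
Elena ∩ Thandi: 09:15–11:00, 13:00–13:15, 14:00–14:45, 15:45–20:30.
Elena ∩ Thandi ∩ Dilnoza: 09:15–11:00, 13:00–13:15, 14:00–14:45, 15:45–17:00, 17:15–20:30.
Restricted to 12:30–17:00: 13:00–13:15, 14:00–14:45, 15:45–17:00.
Windows ≥ 75 min: 15:45–17:00.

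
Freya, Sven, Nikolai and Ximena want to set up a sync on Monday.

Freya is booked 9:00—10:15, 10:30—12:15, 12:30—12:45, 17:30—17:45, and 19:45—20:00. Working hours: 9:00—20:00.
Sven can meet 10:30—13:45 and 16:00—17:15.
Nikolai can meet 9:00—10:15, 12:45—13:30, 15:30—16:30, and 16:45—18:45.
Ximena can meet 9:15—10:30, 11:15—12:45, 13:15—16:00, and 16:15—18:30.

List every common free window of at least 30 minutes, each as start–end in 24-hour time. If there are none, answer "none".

Freya free within 09:00–20:00: 10:15–10:30, 12:15–12:30, 12:45–17:30, 17:45–19:45.
Freya ∩ Sven: 12:15–12:30, 12:45–13:45, 16:00–17:15.
Freya ∩ Sven ∩ Nikolai: 12:45–13:30, 16:00–16:30, 16:45–17:15.
Freya ∩ Sven ∩ Nikolai ∩ Ximena: 13:15–13:30, 16:15–16:30, 16:45–17:15.
Windows ≥ 30 min: 16:45–17:15.

16:45–17:15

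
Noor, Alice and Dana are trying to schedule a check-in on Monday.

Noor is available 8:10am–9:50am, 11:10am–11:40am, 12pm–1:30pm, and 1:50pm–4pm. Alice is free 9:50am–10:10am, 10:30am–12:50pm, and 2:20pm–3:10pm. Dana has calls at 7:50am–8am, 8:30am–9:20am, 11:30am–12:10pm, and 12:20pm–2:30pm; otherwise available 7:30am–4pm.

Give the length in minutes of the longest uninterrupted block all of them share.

40 minutes

Dana free within 07:30–16:00: 07:30–07:50, 08:00–08:30, 09:20–11:30, 12:10–12:20, 14:30–16:00.
Noor ∩ Alice: 11:10–11:40, 12:00–12:50, 14:20–15:10.
Noor ∩ Alice ∩ Dana: 11:10–11:30, 12:10–12:20, 14:30–15:10.
Common window lengths: 20, 10, 40 min; longest is 40.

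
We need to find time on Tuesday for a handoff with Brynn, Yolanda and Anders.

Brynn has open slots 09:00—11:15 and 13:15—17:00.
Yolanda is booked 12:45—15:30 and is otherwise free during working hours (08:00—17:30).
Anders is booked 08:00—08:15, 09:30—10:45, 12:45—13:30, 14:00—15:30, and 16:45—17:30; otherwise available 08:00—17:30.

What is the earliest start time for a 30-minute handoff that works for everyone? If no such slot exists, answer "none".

09:00

Yolanda free within 08:00–17:30: 08:00–12:45, 15:30–17:30.
Anders free within 08:00–17:30: 08:15–09:30, 10:45–12:45, 13:30–14:00, 15:30–16:45.
Brynn ∩ Yolanda: 09:00–11:15, 15:30–17:00.
Brynn ∩ Yolanda ∩ Anders: 09:00–09:30, 10:45–11:15, 15:30–16:45.
Windows ≥ 30 min: 09:00–09:30, 10:45–11:15, 15:30–16:45.
Earliest such window starts at 09:00.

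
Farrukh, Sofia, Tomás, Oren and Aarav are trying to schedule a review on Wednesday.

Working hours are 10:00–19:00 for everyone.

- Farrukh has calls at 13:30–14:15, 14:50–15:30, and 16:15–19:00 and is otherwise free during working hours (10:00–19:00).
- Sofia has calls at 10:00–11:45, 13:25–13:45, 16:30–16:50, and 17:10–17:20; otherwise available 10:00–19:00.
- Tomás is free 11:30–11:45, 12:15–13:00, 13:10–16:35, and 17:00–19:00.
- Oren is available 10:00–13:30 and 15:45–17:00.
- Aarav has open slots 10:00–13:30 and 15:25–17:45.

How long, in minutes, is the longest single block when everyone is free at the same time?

45 minutes

Farrukh free within 10:00–19:00: 10:00–13:30, 14:15–14:50, 15:30–16:15.
Sofia free within 10:00–19:00: 11:45–13:25, 13:45–16:30, 16:50–17:10, 17:20–19:00.
Farrukh ∩ Sofia: 11:45–13:25, 14:15–14:50, 15:30–16:15.
Farrukh ∩ Sofia ∩ Tomás: 12:15–13:00, 13:10–13:25, 14:15–14:50, 15:30–16:15.
Farrukh ∩ Sofia ∩ Tomás ∩ Oren: 12:15–13:00, 13:10–13:25, 15:45–16:15.
Farrukh ∩ Sofia ∩ Tomás ∩ Oren ∩ Aarav: 12:15–13:00, 13:10–13:25, 15:45–16:15.
Common window lengths: 45, 15, 30 min; longest is 45.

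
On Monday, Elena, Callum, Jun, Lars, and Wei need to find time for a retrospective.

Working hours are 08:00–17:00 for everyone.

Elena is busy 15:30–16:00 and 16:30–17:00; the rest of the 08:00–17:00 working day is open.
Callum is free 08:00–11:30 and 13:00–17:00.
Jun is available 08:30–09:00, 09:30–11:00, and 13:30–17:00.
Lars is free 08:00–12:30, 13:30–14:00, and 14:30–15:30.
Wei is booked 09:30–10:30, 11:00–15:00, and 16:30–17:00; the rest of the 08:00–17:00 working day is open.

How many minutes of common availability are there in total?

90 minutes

Elena free within 08:00–17:00: 08:00–15:30, 16:00–16:30.
Wei free within 08:00–17:00: 08:00–09:30, 10:30–11:00, 15:00–16:30.
Elena ∩ Callum: 08:00–11:30, 13:00–15:30, 16:00–16:30.
Elena ∩ Callum ∩ Jun: 08:30–09:00, 09:30–11:00, 13:30–15:30, 16:00–16:30.
Elena ∩ Callum ∩ Jun ∩ Lars: 08:30–09:00, 09:30–11:00, 13:30–14:00, 14:30–15:30.
Elena ∩ Callum ∩ Jun ∩ Lars ∩ Wei: 08:30–09:00, 10:30–11:00, 15:00–15:30.
Total common minutes: 30 + 30 + 30 = 90.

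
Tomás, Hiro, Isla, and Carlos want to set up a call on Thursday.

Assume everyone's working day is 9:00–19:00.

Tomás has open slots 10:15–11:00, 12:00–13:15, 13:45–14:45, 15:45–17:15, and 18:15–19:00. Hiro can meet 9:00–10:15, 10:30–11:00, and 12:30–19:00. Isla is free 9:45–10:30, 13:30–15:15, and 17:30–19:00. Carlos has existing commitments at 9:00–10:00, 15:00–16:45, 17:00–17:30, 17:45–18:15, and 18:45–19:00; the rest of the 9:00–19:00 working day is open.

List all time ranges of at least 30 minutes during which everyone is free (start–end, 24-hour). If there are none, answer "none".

Carlos free within 09:00–19:00: 10:00–15:00, 16:45–17:00, 17:30–17:45, 18:15–18:45.
Tomás ∩ Hiro: 10:30–11:00, 12:30–13:15, 13:45–14:45, 15:45–17:15, 18:15–19:00.
Tomás ∩ Hiro ∩ Isla: 13:45–14:45, 18:15–19:00.
Tomás ∩ Hiro ∩ Isla ∩ Carlos: 13:45–14:45, 18:15–18:45.
Windows ≥ 30 min: 13:45–14:45, 18:15–18:45.

13:45–14:45, 18:15–18:45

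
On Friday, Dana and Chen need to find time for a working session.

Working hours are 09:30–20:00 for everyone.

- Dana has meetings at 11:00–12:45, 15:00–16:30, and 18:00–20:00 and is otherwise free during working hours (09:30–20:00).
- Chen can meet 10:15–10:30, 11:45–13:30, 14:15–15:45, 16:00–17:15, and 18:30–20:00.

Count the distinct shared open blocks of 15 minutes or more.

Dana free within 09:30–20:00: 09:30–11:00, 12:45–15:00, 16:30–18:00.
Dana ∩ Chen: 10:15–10:30, 12:45–13:30, 14:15–15:00, 16:30–17:15.
Windows ≥ 15 min: 10:15–10:30, 12:45–13:30, 14:15–15:00, 16:30–17:15.
That's 4 windows.

4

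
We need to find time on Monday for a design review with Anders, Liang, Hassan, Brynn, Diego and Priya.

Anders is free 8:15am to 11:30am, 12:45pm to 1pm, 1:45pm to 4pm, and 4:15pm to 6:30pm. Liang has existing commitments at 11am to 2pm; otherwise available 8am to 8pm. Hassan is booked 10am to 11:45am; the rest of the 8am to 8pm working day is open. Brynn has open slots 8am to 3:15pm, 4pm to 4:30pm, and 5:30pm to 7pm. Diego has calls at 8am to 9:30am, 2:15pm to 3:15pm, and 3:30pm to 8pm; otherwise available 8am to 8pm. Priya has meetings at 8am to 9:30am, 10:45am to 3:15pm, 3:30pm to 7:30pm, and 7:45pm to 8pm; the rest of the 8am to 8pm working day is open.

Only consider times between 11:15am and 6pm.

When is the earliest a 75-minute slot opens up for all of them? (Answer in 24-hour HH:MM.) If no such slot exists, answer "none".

none

Liang free within 08:00–20:00: 08:00–11:00, 14:00–20:00.
Hassan free within 08:00–20:00: 08:00–10:00, 11:45–20:00.
Diego free within 08:00–20:00: 09:30–14:15, 15:15–15:30.
Priya free within 08:00–20:00: 09:30–10:45, 15:15–15:30, 19:30–19:45.
Anders ∩ Liang: 08:15–11:00, 14:00–16:00, 16:15–18:30.
Anders ∩ Liang ∩ Hassan: 08:15–10:00, 14:00–16:00, 16:15–18:30.
Anders ∩ Liang ∩ Hassan ∩ Brynn: 08:15–10:00, 14:00–15:15, 16:15–16:30, 17:30–18:30.
Anders ∩ Liang ∩ Hassan ∩ Brynn ∩ Diego: 09:30–10:00, 14:00–14:15.
Anders ∩ Liang ∩ Hassan ∩ Brynn ∩ Diego ∩ Priya: 09:30–10:00.
Restricted to 11:15–18:00: (none).
Windows ≥ 75 min: (none).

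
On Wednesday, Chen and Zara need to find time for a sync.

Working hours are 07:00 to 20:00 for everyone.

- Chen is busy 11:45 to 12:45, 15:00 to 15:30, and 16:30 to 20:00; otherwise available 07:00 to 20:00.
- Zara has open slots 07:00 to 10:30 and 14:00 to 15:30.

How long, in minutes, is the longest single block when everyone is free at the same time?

210 minutes

Chen free within 07:00–20:00: 07:00–11:45, 12:45–15:00, 15:30–16:30.
Chen ∩ Zara: 07:00–10:30, 14:00–15:00.
Common window lengths: 210, 60 min; longest is 210.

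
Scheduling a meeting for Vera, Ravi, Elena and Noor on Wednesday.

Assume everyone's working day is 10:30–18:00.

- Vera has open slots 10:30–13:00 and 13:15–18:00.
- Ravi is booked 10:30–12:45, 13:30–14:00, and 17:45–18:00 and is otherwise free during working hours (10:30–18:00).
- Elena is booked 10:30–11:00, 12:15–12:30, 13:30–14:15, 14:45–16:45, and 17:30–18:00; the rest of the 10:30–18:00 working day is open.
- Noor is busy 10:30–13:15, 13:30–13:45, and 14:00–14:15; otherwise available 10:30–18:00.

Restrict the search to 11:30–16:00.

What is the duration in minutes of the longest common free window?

30 minutes

Ravi free within 10:30–18:00: 12:45–13:30, 14:00–17:45.
Elena free within 10:30–18:00: 11:00–12:15, 12:30–13:30, 14:15–14:45, 16:45–17:30.
Noor free within 10:30–18:00: 13:15–13:30, 13:45–14:00, 14:15–18:00.
Vera ∩ Ravi: 12:45–13:00, 13:15–13:30, 14:00–17:45.
Vera ∩ Ravi ∩ Elena: 12:45–13:00, 13:15–13:30, 14:15–14:45, 16:45–17:30.
Vera ∩ Ravi ∩ Elena ∩ Noor: 13:15–13:30, 14:15–14:45, 16:45–17:30.
Restricted to 11:30–16:00: 13:15–13:30, 14:15–14:45.
Common window lengths: 15, 30 min; longest is 30.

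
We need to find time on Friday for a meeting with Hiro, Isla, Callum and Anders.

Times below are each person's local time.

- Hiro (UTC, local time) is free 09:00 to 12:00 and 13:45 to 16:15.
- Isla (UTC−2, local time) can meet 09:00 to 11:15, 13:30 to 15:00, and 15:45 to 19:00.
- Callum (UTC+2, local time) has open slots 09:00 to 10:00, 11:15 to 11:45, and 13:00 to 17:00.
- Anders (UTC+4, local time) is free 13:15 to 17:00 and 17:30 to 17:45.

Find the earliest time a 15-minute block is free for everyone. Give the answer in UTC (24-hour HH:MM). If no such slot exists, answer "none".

11:00

Hiro → UTC: 09:00–12:00, 13:45–16:15.
Isla → UTC: 11:00–13:15, 15:30–17:00, 17:45–21:00.
Callum → UTC: 07:00–08:00, 09:15–09:45, 11:00–15:00.
Anders → UTC: 09:15–13:00, 13:30–13:45.
Hiro ∩ Isla: 11:00–12:00, 15:30–16:15.
Hiro ∩ Isla ∩ Callum: 11:00–12:00.
Hiro ∩ Isla ∩ Callum ∩ Anders: 11:00–12:00.
Windows ≥ 15 min: 11:00–12:00.
Earliest such window starts at 11:00.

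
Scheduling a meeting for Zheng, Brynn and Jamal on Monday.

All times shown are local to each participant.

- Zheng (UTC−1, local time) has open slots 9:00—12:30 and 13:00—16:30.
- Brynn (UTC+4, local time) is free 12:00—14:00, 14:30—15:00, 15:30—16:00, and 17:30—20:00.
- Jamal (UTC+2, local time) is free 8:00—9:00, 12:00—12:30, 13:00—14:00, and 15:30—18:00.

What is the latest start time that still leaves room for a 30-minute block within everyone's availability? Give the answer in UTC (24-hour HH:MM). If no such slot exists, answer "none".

Zheng → UTC: 10:00–13:30, 14:00–17:30.
Brynn → UTC: 08:00–10:00, 10:30–11:00, 11:30–12:00, 13:30–16:00.
Jamal → UTC: 06:00–07:00, 10:00–10:30, 11:00–12:00, 13:30–16:00.
Zheng ∩ Brynn: 10:30–11:00, 11:30–12:00, 14:00–16:00.
Zheng ∩ Brynn ∩ Jamal: 11:30–12:00, 14:00–16:00.
Windows ≥ 30 min: 11:30–12:00, 14:00–16:00.
Latest start in the last window 14:00–16:00 is 16:00 − 30 min = 15:30.

15:30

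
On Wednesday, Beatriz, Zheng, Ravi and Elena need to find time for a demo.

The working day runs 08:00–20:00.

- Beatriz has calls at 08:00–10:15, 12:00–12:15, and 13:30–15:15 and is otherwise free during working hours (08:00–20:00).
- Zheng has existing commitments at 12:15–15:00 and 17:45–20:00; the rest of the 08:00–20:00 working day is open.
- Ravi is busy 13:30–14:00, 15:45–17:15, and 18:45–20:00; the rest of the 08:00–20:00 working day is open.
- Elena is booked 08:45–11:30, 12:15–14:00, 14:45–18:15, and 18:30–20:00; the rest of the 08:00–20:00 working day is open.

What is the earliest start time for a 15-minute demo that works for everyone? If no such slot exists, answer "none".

11:30

Beatriz free within 08:00–20:00: 10:15–12:00, 12:15–13:30, 15:15–20:00.
Zheng free within 08:00–20:00: 08:00–12:15, 15:00–17:45.
Ravi free within 08:00–20:00: 08:00–13:30, 14:00–15:45, 17:15–18:45.
Elena free within 08:00–20:00: 08:00–08:45, 11:30–12:15, 14:00–14:45, 18:15–18:30.
Beatriz ∩ Zheng: 10:15–12:00, 15:15–17:45.
Beatriz ∩ Zheng ∩ Ravi: 10:15–12:00, 15:15–15:45, 17:15–17:45.
Beatriz ∩ Zheng ∩ Ravi ∩ Elena: 11:30–12:00.
Windows ≥ 15 min: 11:30–12:00.
Earliest such window starts at 11:30.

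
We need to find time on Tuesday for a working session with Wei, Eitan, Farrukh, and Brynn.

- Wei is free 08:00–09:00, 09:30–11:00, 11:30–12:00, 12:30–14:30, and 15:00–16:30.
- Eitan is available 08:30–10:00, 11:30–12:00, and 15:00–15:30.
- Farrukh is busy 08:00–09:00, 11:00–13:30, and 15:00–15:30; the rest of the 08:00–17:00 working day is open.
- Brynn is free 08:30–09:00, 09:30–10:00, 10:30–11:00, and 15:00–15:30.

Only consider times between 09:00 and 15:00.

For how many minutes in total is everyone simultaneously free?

30 minutes

Farrukh free within 08:00–17:00: 09:00–11:00, 13:30–15:00, 15:30–17:00.
Wei ∩ Eitan: 08:30–09:00, 09:30–10:00, 11:30–12:00, 15:00–15:30.
Wei ∩ Eitan ∩ Farrukh: 09:30–10:00.
Wei ∩ Eitan ∩ Farrukh ∩ Brynn: 09:30–10:00.
Restricted to 09:00–15:00: 09:30–10:00.
Total common minutes: 30.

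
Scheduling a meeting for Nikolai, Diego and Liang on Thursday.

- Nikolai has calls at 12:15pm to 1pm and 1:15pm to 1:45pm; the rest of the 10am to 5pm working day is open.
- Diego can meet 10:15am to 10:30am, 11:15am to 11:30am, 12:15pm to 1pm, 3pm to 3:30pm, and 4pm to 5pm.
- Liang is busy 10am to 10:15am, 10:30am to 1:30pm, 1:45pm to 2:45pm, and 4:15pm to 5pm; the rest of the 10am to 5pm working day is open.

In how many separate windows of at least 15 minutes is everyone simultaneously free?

Nikolai free within 10:00–17:00: 10:00–12:15, 13:00–13:15, 13:45–17:00.
Liang free within 10:00–17:00: 10:15–10:30, 13:30–13:45, 14:45–16:15.
Nikolai ∩ Diego: 10:15–10:30, 11:15–11:30, 15:00–15:30, 16:00–17:00.
Nikolai ∩ Diego ∩ Liang: 10:15–10:30, 15:00–15:30, 16:00–16:15.
Windows ≥ 15 min: 10:15–10:30, 15:00–15:30, 16:00–16:15.
That's 3 windows.

3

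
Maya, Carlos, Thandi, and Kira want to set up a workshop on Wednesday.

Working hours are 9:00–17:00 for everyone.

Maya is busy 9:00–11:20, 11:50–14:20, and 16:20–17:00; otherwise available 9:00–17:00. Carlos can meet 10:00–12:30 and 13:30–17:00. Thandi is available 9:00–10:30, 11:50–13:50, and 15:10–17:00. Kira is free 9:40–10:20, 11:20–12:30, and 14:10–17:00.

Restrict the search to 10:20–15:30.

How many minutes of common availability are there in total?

Maya free within 09:00–17:00: 11:20–11:50, 14:20–16:20.
Maya ∩ Carlos: 11:20–11:50, 14:20–16:20.
Maya ∩ Carlos ∩ Thandi: 15:10–16:20.
Maya ∩ Carlos ∩ Thandi ∩ Kira: 15:10–16:20.
Restricted to 10:20–15:30: 15:10–15:30.
Total common minutes: 20.

20 minutes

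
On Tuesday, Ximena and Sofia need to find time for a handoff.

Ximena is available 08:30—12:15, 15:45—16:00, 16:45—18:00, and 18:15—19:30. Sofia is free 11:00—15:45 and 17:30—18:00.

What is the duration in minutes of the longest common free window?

Ximena ∩ Sofia: 11:00–12:15, 17:30–18:00.
Common window lengths: 75, 30 min; longest is 75.

75 minutes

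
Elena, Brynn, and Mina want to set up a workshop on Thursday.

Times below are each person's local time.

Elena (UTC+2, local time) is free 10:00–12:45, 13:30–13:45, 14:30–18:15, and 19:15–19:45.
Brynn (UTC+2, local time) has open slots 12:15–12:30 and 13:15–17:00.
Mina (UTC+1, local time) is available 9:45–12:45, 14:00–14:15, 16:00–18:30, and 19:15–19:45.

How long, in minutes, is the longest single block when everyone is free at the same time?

Elena → UTC: 08:00–10:45, 11:30–11:45, 12:30–16:15, 17:15–17:45.
Brynn → UTC: 10:15–10:30, 11:15–15:00.
Mina → UTC: 08:45–11:45, 13:00–13:15, 15:00–17:30, 18:15–18:45.
Elena ∩ Brynn: 10:15–10:30, 11:30–11:45, 12:30–15:00.
Elena ∩ Brynn ∩ Mina: 10:15–10:30, 11:30–11:45, 13:00–13:15.
Common window lengths: 15, 15, 15 min; longest is 15.

15 minutes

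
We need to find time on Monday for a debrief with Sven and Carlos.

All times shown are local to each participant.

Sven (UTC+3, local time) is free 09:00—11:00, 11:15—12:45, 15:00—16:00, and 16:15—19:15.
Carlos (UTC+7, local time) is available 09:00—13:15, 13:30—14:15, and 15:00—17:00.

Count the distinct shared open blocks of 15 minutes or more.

3

Sven → UTC: 06:00–08:00, 08:15–09:45, 12:00–13:00, 13:15–16:15.
Carlos → UTC: 02:00–06:15, 06:30–07:15, 08:00–10:00.
Sven ∩ Carlos: 06:00–06:15, 06:30–07:15, 08:15–09:45.
Windows ≥ 15 min: 06:00–06:15, 06:30–07:15, 08:15–09:45.
That's 3 windows.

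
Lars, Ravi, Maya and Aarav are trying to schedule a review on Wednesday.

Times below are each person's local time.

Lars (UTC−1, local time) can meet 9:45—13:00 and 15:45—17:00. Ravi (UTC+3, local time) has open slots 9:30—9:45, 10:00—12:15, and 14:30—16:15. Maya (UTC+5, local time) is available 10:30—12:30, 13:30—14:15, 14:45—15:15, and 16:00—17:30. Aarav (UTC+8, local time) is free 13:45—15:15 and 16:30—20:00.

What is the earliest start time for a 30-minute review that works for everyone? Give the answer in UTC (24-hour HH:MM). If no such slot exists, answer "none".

Lars → UTC: 10:45–14:00, 16:45–18:00.
Ravi → UTC: 06:30–06:45, 07:00–09:15, 11:30–13:15.
Maya → UTC: 05:30–07:30, 08:30–09:15, 09:45–10:15, 11:00–12:30.
Aarav → UTC: 05:45–07:15, 08:30–12:00.
Lars ∩ Ravi: 11:30–13:15.
Lars ∩ Ravi ∩ Maya: 11:30–12:30.
Lars ∩ Ravi ∩ Maya ∩ Aarav: 11:30–12:00.
Windows ≥ 30 min: 11:30–12:00.
Earliest such window starts at 11:30.

11:30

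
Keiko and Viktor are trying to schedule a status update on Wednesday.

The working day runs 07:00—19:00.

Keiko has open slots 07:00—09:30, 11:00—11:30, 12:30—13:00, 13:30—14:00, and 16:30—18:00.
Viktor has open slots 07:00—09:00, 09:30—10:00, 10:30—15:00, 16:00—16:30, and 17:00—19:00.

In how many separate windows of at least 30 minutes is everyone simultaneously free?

Keiko ∩ Viktor: 07:00–09:00, 11:00–11:30, 12:30–13:00, 13:30–14:00, 17:00–18:00.
Windows ≥ 30 min: 07:00–09:00, 11:00–11:30, 12:30–13:00, 13:30–14:00, 17:00–18:00.
That's 5 windows.

5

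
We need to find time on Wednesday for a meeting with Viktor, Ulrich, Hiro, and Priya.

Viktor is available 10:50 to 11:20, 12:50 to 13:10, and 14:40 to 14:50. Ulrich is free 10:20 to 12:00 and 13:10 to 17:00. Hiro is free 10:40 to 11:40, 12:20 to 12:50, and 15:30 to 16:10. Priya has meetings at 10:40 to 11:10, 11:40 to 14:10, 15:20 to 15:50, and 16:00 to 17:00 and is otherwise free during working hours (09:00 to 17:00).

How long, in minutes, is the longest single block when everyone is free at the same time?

10 minutes

Priya free within 09:00–17:00: 09:00–10:40, 11:10–11:40, 14:10–15:20, 15:50–16:00.
Viktor ∩ Ulrich: 10:50–11:20, 14:40–14:50.
Viktor ∩ Ulrich ∩ Hiro: 10:50–11:20.
Viktor ∩ Ulrich ∩ Hiro ∩ Priya: 11:10–11:20.
Single common window of 10 minutes.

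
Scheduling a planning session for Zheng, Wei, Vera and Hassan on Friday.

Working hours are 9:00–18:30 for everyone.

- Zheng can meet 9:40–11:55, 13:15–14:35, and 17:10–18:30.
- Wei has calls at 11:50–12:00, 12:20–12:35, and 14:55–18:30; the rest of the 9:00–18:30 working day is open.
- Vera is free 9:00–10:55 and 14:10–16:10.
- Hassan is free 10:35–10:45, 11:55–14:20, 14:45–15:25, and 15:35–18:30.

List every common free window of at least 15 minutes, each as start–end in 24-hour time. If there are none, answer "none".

none

Wei free within 09:00–18:30: 09:00–11:50, 12:00–12:20, 12:35–14:55.
Zheng ∩ Wei: 09:40–11:50, 13:15–14:35.
Zheng ∩ Wei ∩ Vera: 09:40–10:55, 14:10–14:35.
Zheng ∩ Wei ∩ Vera ∩ Hassan: 10:35–10:45, 14:10–14:20.
Windows ≥ 15 min: (none).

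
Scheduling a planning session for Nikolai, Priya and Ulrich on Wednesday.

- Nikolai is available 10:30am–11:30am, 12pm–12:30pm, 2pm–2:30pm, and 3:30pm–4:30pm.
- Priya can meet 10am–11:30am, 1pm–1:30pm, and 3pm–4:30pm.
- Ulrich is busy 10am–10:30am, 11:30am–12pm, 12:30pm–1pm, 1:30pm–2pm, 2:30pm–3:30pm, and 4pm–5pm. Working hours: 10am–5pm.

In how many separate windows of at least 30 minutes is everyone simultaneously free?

2

Ulrich free within 10:00–17:00: 10:30–11:30, 12:00–12:30, 13:00–13:30, 14:00–14:30, 15:30–16:00.
Nikolai ∩ Priya: 10:30–11:30, 15:30–16:30.
Nikolai ∩ Priya ∩ Ulrich: 10:30–11:30, 15:30–16:00.
Windows ≥ 30 min: 10:30–11:30, 15:30–16:00.
That's 2 windows.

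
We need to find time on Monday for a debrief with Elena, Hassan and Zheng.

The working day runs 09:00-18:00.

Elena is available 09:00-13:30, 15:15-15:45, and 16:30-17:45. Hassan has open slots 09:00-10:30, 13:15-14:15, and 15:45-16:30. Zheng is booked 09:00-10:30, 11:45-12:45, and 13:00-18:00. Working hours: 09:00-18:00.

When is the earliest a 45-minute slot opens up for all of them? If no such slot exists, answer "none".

none

Zheng free within 09:00–18:00: 10:30–11:45, 12:45–13:00.
Elena ∩ Hassan: 09:00–10:30, 13:15–13:30.
Elena ∩ Hassan ∩ Zheng: (none).
Windows ≥ 45 min: (none).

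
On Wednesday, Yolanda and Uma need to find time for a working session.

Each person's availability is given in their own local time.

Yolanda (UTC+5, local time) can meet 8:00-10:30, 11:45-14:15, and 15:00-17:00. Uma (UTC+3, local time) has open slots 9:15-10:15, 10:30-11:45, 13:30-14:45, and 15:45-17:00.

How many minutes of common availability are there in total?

180 minutes

Yolanda → UTC: 03:00–05:30, 06:45–09:15, 10:00–12:00.
Uma → UTC: 06:15–07:15, 07:30–08:45, 10:30–11:45, 12:45–14:00.
Yolanda ∩ Uma: 06:45–07:15, 07:30–08:45, 10:30–11:45.
Total common minutes: 30 + 75 + 75 = 180.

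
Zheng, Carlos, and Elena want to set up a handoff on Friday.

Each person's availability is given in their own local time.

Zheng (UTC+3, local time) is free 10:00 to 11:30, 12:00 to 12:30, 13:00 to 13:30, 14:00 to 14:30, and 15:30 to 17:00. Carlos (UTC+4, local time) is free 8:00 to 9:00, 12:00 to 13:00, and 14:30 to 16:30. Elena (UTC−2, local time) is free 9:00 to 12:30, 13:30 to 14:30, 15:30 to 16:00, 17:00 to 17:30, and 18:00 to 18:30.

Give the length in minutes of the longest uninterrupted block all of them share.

Zheng → UTC: 07:00–08:30, 09:00–09:30, 10:00–10:30, 11:00–11:30, 12:30–14:00.
Carlos → UTC: 04:00–05:00, 08:00–09:00, 10:30–12:30.
Elena → UTC: 11:00–14:30, 15:30–16:30, 17:30–18:00, 19:00–19:30, 20:00–20:30.
Zheng ∩ Carlos: 08:00–08:30, 11:00–11:30.
Zheng ∩ Carlos ∩ Elena: 11:00–11:30.
Single common window of 30 minutes.

30 minutes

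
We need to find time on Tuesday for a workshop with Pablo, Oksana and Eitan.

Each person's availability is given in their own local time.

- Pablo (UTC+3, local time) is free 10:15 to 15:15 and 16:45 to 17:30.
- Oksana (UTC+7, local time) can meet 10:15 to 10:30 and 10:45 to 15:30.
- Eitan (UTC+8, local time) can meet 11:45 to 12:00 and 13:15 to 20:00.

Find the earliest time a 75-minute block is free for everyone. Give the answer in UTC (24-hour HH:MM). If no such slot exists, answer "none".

07:15

Pablo → UTC: 07:15–12:15, 13:45–14:30.
Oksana → UTC: 03:15–03:30, 03:45–08:30.
Eitan → UTC: 03:45–04:00, 05:15–12:00.
Pablo ∩ Oksana: 07:15–08:30.
Pablo ∩ Oksana ∩ Eitan: 07:15–08:30.
Windows ≥ 75 min: 07:15–08:30.
Earliest such window starts at 07:15.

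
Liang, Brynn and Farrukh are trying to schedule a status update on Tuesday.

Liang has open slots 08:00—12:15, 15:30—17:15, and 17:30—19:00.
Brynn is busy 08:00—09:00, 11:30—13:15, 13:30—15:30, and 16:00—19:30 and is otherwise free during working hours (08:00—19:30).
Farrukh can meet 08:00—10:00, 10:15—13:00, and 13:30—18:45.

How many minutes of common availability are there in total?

165 minutes

Brynn free within 08:00–19:30: 09:00–11:30, 13:15–13:30, 15:30–16:00.
Liang ∩ Brynn: 09:00–11:30, 15:30–16:00.
Liang ∩ Brynn ∩ Farrukh: 09:00–10:00, 10:15–11:30, 15:30–16:00.
Total common minutes: 60 + 75 + 30 = 165.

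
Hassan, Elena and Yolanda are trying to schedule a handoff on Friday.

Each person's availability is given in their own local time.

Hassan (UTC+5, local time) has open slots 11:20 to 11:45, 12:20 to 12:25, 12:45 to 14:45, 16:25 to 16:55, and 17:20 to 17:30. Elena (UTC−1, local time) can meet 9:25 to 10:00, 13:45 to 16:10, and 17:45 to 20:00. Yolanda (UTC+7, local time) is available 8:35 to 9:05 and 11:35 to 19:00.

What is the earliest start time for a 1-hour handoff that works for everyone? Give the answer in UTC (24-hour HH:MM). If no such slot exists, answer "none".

none

Hassan → UTC: 06:20–06:45, 07:20–07:25, 07:45–09:45, 11:25–11:55, 12:20–12:30.
Elena → UTC: 10:25–11:00, 14:45–17:10, 18:45–21:00.
Yolanda → UTC: 01:35–02:05, 04:35–12:00.
Hassan ∩ Elena: (none).
Hassan ∩ Elena ∩ Yolanda: (none).
Windows ≥ 60 min: (none).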